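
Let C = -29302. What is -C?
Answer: 29302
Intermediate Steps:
-C = -1*(-29302) = 29302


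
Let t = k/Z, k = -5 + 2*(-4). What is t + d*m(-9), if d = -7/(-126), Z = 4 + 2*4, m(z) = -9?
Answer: -19/12 ≈ -1.5833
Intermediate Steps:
Z = 12 (Z = 4 + 8 = 12)
d = 1/18 (d = -7*(-1/126) = 1/18 ≈ 0.055556)
k = -13 (k = -5 - 8 = -13)
t = -13/12 ≈ -1.0833
t + d*m(-9) = -13/12 + (1/18)*(-9) = -13/12 - ½ = -19/12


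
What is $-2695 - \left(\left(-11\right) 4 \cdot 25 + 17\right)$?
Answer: $-1612$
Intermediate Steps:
$-2695 - \left(\left(-11\right) 4 \cdot 25 + 17\right) = -2695 - \left(\left(-44\right) 25 + 17\right) = -2695 - \left(-1100 + 17\right) = -2695 - -1083 = -2695 + 1083 = -1612$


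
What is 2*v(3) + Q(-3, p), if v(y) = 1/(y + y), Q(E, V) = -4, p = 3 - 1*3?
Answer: -11/3 ≈ -3.6667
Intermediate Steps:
p = 0 (p = 3 - 3 = 0)
v(y) = 1/(2*y)
2*v(3) + Q(-3, p) = 2*((1/2)/3) - 4 = 2*((1/2)*(1/3)) - 4 = 2*(1/6) - 4 = 1/3 - 4 = -11/3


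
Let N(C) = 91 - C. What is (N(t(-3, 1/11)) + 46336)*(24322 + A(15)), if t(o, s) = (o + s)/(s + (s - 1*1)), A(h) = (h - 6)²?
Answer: 10195841833/9 ≈ 1.1329e+9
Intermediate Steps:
A(h) = (-6 + h)²
t(o, s) = (o + s)/(-1 + 2*s) (t(o, s) = (o + s)/(s + (s - 1)) = (o + s)/(s + (-1 + s)) = (o + s)/(-1 + 2*s))
(N(t(-3, 1/11)) + 46336)*(24322 + A(15)) = ((91 - (-3 + 1/11)/(-1 + 2/11)) + 46336)*(24322 + (-6 + 15)²) = ((91 - (-3 + 1/11)/(-1 + 2*(1/11))) + 46336)*(24322 + 9²) = ((91 - (-32)/((-1 + 2/11)*11)) + 46336)*(24322 + 81) = ((91 - (-32)/((-9/11)*11)) + 46336)*24403 = ((91 - (-11)*(-32)/(9*11)) + 46336)*24403 = ((91 - 1*32/9) + 46336)*24403 = ((91 - 32/9) + 46336)*24403 = (787/9 + 46336)*24403 = (417811/9)*24403 = 10195841833/9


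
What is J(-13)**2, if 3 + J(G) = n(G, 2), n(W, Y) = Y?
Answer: 1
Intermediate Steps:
J(G) = -1 (J(G) = -3 + 2 = -1)
J(-13)**2 = (-1)**2 = 1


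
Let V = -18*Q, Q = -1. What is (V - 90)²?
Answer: 5184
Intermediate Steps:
V = 18 (V = -18*(-1) = 18)
(V - 90)² = (18 - 90)² = (-72)² = 5184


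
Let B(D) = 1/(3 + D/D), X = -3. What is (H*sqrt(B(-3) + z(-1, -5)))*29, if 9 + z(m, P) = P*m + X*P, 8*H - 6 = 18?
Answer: 261*sqrt(5)/2 ≈ 291.81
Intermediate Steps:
H = 3 (H = 3/4 + (1/8)*18 = 3/4 + 9/4 = 3)
z(m, P) = -9 - 3*P + P*m (z(m, P) = -9 + (P*m - 3*P) = -9 + (-3*P + P*m) = -9 - 3*P + P*m)
B(D) = 1/4 (B(D) = 1/(3 + 1) = 1/4)
(H*sqrt(B(-3) + z(-1, -5)))*29 = (3*sqrt(1/4 + (-9 - 3*(-5) - 5*(-1))))*29 = (3*sqrt(1/4 + (-9 + 15 + 5)))*29 = (3*sqrt(1/4 + 11))*29 = (3*sqrt(45/4))*29 = (3*(3*sqrt(5)/2))*29 = (9*sqrt(5)/2)*29 = 261*sqrt(5)/2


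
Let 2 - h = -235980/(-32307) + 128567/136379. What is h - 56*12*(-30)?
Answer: 29599120712899/1468665451 ≈ 20154.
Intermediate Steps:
h = -9174779261/1468665451 (h = 2 - (-235980/(-32307) + 128567/136379) = 2 - (-235980*(-1/32307) + 128567*(1/136379)) = 2 - (78660/10769 + 128567/136379) = 2 - 1*12112110163/1468665451 = 2 - 12112110163/1468665451 = -9174779261/1468665451 ≈ -6.2470)
h - 56*12*(-30) = -9174779261/1468665451 - 56*12*(-30) = -9174779261/1468665451 - 672*(-30) = -9174779261/1468665451 - 1*(-20160) = -9174779261/1468665451 + 20160 = 29599120712899/1468665451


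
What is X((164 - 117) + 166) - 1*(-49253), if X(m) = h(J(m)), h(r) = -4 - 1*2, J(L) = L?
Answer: 49247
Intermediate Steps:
h(r) = -6 (h(r) = -4 - 2 = -6)
X(m) = -6
X((164 - 117) + 166) - 1*(-49253) = -6 - 1*(-49253) = -6 + 49253 = 49247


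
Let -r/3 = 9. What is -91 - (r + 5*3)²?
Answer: -235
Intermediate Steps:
r = -27 (r = -3*9 = -27)
-91 - (r + 5*3)² = -91 - (-27 + 5*3)² = -91 - (-27 + 15)² = -91 - 1*(-12)² = -91 - 1*144 = -91 - 144 = -235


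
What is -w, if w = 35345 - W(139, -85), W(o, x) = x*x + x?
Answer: -28205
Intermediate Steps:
W(o, x) = x + x² (W(o, x) = x² + x = x + x²)
w = 28205 (w = 35345 - (-85)*(1 - 85) = 35345 - (-85)*(-84) = 35345 - 1*7140 = 35345 - 7140 = 28205)
-w = -1*28205 = -28205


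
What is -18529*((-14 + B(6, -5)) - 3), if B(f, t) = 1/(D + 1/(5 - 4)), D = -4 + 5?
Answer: 611457/2 ≈ 3.0573e+5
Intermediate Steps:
D = 1
B(f, t) = ½ (B(f, t) = 1/(1 + 1/(5 - 4)) = 1/(1 + 1/1) = 1/(1 + 1) = 1/2 = ½)
-18529*((-14 + B(6, -5)) - 3) = -18529*((-14 + ½) - 3) = -18529*(-27/2 - 3) = -18529*(-33/2) = 611457/2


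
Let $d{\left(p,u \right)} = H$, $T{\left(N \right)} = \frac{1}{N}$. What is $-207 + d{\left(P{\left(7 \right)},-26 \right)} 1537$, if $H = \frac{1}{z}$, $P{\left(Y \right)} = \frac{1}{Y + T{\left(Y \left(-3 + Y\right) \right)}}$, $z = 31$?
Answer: $- \frac{4880}{31} \approx -157.42$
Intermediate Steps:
$P{\left(Y \right)} = \frac{1}{Y + \frac{1}{Y \left(-3 + Y\right)}}$
$H = \frac{1}{31} \approx 0.032258$
$d{\left(p,u \right)} = \frac{1}{31}$
$-207 + d{\left(P{\left(7 \right)},-26 \right)} 1537 = -207 + \frac{1}{31} \cdot 1537 = -207 + \frac{1537}{31} = - \frac{4880}{31}$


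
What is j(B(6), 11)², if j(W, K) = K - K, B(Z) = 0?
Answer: 0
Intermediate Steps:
j(W, K) = 0
j(B(6), 11)² = 0² = 0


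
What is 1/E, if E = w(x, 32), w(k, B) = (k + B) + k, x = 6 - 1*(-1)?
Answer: 1/46 ≈ 0.021739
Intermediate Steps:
x = 7 (x = 6 + 1 = 7)
w(k, B) = B + 2*k (w(k, B) = (B + k) + k = B + 2*k)
E = 46 (E = 32 + 2*7 = 32 + 14 = 46)
1/E = 1/46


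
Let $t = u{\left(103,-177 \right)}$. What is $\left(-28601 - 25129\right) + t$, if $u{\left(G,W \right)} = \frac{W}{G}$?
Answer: $- \frac{5534367}{103} \approx -53732.0$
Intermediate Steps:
$t = - \frac{177}{103} \approx -1.7184$
$\left(-28601 - 25129\right) + t = \left(-28601 - 25129\right) - \frac{177}{103} = -53730 - \frac{177}{103} = - \frac{5534367}{103}$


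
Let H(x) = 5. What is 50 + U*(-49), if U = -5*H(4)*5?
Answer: 6175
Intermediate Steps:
U = -125 (U = -5*5*5 = -25*5 = -125)
50 + U*(-49) = 50 - 125*(-49) = 50 + 6125 = 6175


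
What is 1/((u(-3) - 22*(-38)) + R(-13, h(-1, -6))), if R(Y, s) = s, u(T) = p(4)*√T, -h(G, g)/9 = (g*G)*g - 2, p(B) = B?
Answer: 589/693866 - I*√3/346933 ≈ 0.00084887 - 4.9925e-6*I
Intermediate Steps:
h(G, g) = 18 - 9*G*g² (h(G, g) = -9*((g*G)*g - 2) = -9*((G*g)*g - 2) = -9*(G*g² - 2) = -9*(-2 + G*g²) = 18 - 9*G*g²)
u(T) = 4*√T
1/((u(-3) - 22*(-38)) + R(-13, h(-1, -6))) = 1/((4*√(-3) - 22*(-38)) + (18 - 9*(-1)*(-6)²)) = 1/((4*(I*√3) + 836) + (18 - 9*(-1)*36)) = 1/((4*I*√3 + 836) + (18 + 324)) = 1/((836 + 4*I*√3) + 342) = 1/(1178 + 4*I*√3)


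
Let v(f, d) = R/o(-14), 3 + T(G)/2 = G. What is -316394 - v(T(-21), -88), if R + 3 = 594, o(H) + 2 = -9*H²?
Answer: -558751213/1766 ≈ -3.1639e+5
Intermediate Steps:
o(H) = -2 - 9*H²
R = 591 (R = -3 + 594 = 591)
T(G) = -6 + 2*G
v(f, d) = -591/1766 (v(f, d) = 591/(-2 - 9*(-14)²) = 591/(-2 - 9*196) = 591/(-2 - 1764) = 591/(-1766) = 591*(-1/1766) = -591/1766)
-316394 - v(T(-21), -88) = -316394 - 1*(-591/1766) = -316394 + 591/1766 = -558751213/1766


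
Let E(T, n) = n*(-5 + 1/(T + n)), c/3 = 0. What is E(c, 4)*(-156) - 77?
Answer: 2887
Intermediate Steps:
c = 0 (c = 3*0 = 0)
E(c, 4)*(-156) - 77 = (4*(1 - 5*0 - 5*4)/(0 + 4))*(-156) - 77 = (4*(1 + 0 - 20)/4)*(-156) - 77 = (4*(1/4)*(-19))*(-156) - 77 = -19*(-156) - 77 = 2964 - 77 = 2887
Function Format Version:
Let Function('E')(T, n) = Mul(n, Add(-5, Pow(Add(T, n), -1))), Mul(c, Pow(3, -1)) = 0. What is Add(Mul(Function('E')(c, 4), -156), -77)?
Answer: 2887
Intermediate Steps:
c = 0 (c = Mul(3, 0) = 0)
Add(Mul(Function('E')(c, 4), -156), -77) = Add(Mul(Mul(4, Pow(Add(0, 4), -1), Add(1, Mul(-5, 0), Mul(-5, 4))), -156), -77) = Add(Mul(Mul(4, Pow(4, -1), Add(1, 0, -20)), -156), -77) = Add(Mul(Mul(4, Rational(1, 4), -19), -156), -77) = Add(Mul(-19, -156), -77) = Add(2964, -77) = 2887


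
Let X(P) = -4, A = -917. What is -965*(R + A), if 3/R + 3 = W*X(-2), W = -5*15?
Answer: 87604630/99 ≈ 8.8490e+5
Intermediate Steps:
W = -75
R = 1/99 (R = 3/(-3 - 75*(-4)) = 3/(-3 + 300) = 3/297 = 3*(1/297) = 1/99 ≈ 0.010101)
-965*(R + A) = -965*(1/99 - 917) = -965*(-90782/99) = 87604630/99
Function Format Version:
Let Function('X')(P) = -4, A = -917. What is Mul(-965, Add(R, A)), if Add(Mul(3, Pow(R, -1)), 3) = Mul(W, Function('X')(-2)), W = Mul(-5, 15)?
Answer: Rational(87604630, 99) ≈ 8.8490e+5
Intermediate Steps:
W = -75
R = Rational(1, 99) (R = Mul(3, Pow(Add(-3, Mul(-75, -4)), -1)) = Mul(3, Pow(Add(-3, 300), -1)) = Mul(3, Pow(297, -1)) = Mul(3, Rational(1, 297)) = Rational(1, 99) ≈ 0.010101)
Mul(-965, Add(R, A)) = Mul(-965, Add(Rational(1, 99), -917)) = Mul(-965, Rational(-90782, 99)) = Rational(87604630, 99)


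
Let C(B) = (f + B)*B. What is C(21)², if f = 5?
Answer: 298116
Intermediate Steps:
C(B) = B*(5 + B) (C(B) = (5 + B)*B = B*(5 + B))
C(21)² = (21*(5 + 21))² = (21*26)² = 546² = 298116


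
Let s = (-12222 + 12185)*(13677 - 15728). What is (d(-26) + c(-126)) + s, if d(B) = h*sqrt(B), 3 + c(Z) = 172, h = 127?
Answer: 76056 + 127*I*sqrt(26) ≈ 76056.0 + 647.58*I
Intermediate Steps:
s = 75887 (s = -37*(-2051) = 75887)
c(Z) = 169 (c(Z) = -3 + 172 = 169)
d(B) = 127*sqrt(B)
(d(-26) + c(-126)) + s = (127*sqrt(-26) + 169) + 75887 = (127*(I*sqrt(26)) + 169) + 75887 = (127*I*sqrt(26) + 169) + 75887 = (169 + 127*I*sqrt(26)) + 75887 = 76056 + 127*I*sqrt(26)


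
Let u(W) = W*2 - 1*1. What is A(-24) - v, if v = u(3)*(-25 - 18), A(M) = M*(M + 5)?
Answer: 671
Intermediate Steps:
A(M) = M*(5 + M)
u(W) = -1 + 2*W (u(W) = 2*W - 1 = -1 + 2*W)
v = -215 (v = (-1 + 2*3)*(-25 - 18) = (-1 + 6)*(-43) = 5*(-43) = -215)
A(-24) - v = -24*(5 - 24) - 1*(-215) = -24*(-19) + 215 = 456 + 215 = 671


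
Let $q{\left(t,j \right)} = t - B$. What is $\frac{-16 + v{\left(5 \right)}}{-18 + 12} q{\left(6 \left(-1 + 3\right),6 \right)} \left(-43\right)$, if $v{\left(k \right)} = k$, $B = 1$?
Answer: $- \frac{5203}{6} \approx -867.17$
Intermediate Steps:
$q{\left(t,j \right)} = -1 + t$ ($q{\left(t,j \right)} = t - 1 = -1 + t$)
$\frac{-16 + v{\left(5 \right)}}{-18 + 12} q{\left(6 \left(-1 + 3\right),6 \right)} \left(-43\right) = \frac{-16 + 5}{-18 + 12} \left(-1 + 6 \left(-1 + 3\right)\right) \left(-43\right) = - \frac{11}{-6} \left(-1 + 6 \cdot 2\right) \left(-43\right) = \left(-11\right) \left(- \frac{1}{6}\right) \left(-1 + 12\right) \left(-43\right) = \frac{11}{6} \cdot 11 \left(-43\right) = \frac{121}{6} \left(-43\right) = - \frac{5203}{6}$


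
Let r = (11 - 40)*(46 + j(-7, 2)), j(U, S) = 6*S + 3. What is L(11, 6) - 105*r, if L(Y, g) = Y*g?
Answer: 185811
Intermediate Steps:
j(U, S) = 3 + 6*S
r = -1769 (r = (11 - 40)*(46 + (3 + 6*2)) = -29*(46 + (3 + 12)) = -29*(46 + 15) = -29*61 = -1769)
L(11, 6) - 105*r = 11*6 - 105*(-1769) = 66 + 185745 = 185811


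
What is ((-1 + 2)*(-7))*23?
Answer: -161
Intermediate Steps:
((-1 + 2)*(-7))*23 = (1*(-7))*23 = -7*23 = -161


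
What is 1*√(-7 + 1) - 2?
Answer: -2 + I*√6 ≈ -2.0 + 2.4495*I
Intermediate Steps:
1*√(-7 + 1) - 2 = 1*√(-6) - 2 = 1*(I*√6) - 2 = I*√6 - 2 = -2 + I*√6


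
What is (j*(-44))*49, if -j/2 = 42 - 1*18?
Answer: 103488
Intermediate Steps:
j = -48 (j = -2*(42 - 1*18) = -2*(42 - 18) = -2*24 = -48)
(j*(-44))*49 = -48*(-44)*49 = 2112*49 = 103488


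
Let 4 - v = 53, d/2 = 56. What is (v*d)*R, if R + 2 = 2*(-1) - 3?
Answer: 38416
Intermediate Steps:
d = 112 (d = 2*56 = 112)
R = -7 (R = -2 + (2*(-1) - 3) = -2 + (-2 - 3) = -2 - 5 = -7)
v = -49 (v = 4 - 1*53 = 4 - 53 = -49)
(v*d)*R = -49*112*(-7) = -5488*(-7) = 38416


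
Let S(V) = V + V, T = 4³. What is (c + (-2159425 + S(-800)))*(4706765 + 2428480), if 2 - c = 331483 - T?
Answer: -17784184318290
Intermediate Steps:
T = 64
S(V) = 2*V
c = -331417 (c = 2 - (331483 - 1*64) = 2 - (331483 - 64) = 2 - 1*331419 = 2 - 331419 = -331417)
(c + (-2159425 + S(-800)))*(4706765 + 2428480) = (-331417 + (-2159425 + 2*(-800)))*(4706765 + 2428480) = (-331417 + (-2159425 - 1600))*7135245 = (-331417 - 2161025)*7135245 = -2492442*7135245 = -17784184318290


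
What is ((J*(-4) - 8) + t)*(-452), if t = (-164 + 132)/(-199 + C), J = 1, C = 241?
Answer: 121136/21 ≈ 5768.4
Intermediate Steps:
t = -16/21 (t = (-164 + 132)/(-199 + 241) = -32/42 = -32*1/42 = -16/21 ≈ -0.76190)
((J*(-4) - 8) + t)*(-452) = ((1*(-4) - 8) - 16/21)*(-452) = ((-4 - 8) - 16/21)*(-452) = (-12 - 16/21)*(-452) = -268/21*(-452) = 121136/21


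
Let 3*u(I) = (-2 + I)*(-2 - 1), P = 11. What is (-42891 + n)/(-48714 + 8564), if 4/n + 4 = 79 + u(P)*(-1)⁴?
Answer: 1415401/1324950 ≈ 1.0683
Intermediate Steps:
u(I) = 2 - I (u(I) = ((-2 + I)*(-2 - 1))/3 = ((-2 + I)*(-3))/3 = (6 - 3*I)/3 = 2 - I)
n = 2/33 (n = 4/(-4 + (79 + (2 - 1*11)*(-1)⁴)) = 4/(-4 + (79 + (2 - 11)*1)) = 4/(-4 + (79 - 9*1)) = 4/(-4 + (79 - 9)) = 4/(-4 + 70) = 4/66 = 4*(1/66) = 2/33 ≈ 0.060606)
(-42891 + n)/(-48714 + 8564) = (-42891 + 2/33)/(-48714 + 8564) = -1415401/33/(-40150) = -1415401/33*(-1/40150) = 1415401/1324950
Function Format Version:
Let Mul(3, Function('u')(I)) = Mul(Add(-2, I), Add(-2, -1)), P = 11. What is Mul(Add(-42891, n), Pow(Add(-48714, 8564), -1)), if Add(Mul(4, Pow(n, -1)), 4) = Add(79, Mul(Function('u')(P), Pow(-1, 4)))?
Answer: Rational(1415401, 1324950) ≈ 1.0683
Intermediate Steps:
Function('u')(I) = Add(2, Mul(-1, I)) (Function('u')(I) = Mul(Rational(1, 3), Mul(Add(-2, I), Add(-2, -1))) = Mul(Rational(1, 3), Mul(Add(-2, I), -3)) = Mul(Rational(1, 3), Add(6, Mul(-3, I))) = Add(2, Mul(-1, I)))
n = Rational(2, 33) (n = Mul(4, Pow(Add(-4, Add(79, Mul(Add(2, Mul(-1, 11)), Pow(-1, 4)))), -1)) = Mul(4, Pow(Add(-4, Add(79, Mul(Add(2, -11), 1))), -1)) = Mul(4, Pow(Add(-4, Add(79, Mul(-9, 1))), -1)) = Mul(4, Pow(Add(-4, Add(79, -9)), -1)) = Mul(4, Pow(Add(-4, 70), -1)) = Mul(4, Pow(66, -1)) = Mul(4, Rational(1, 66)) = Rational(2, 33) ≈ 0.060606)
Mul(Add(-42891, n), Pow(Add(-48714, 8564), -1)) = Mul(Add(-42891, Rational(2, 33)), Pow(Add(-48714, 8564), -1)) = Mul(Rational(-1415401, 33), Pow(-40150, -1)) = Mul(Rational(-1415401, 33), Rational(-1, 40150)) = Rational(1415401, 1324950)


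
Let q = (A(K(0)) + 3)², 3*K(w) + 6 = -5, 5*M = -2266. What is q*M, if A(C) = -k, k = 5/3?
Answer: -36256/45 ≈ -805.69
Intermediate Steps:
M = -2266/5 (M = (⅕)*(-2266) = -2266/5 ≈ -453.20)
K(w) = -11/3 (K(w) = -2 + (⅓)*(-5) = -2 - 5/3 = -11/3)
k = 5/3 (k = 5*(⅓) = 5/3 ≈ 1.6667)
A(C) = -5/3 (A(C) = -1*5/3 = -5/3)
q = 16/9 (q = (-5/3 + 3)² = (4/3)² = 16/9 ≈ 1.7778)
q*M = (16/9)*(-2266/5) = -36256/45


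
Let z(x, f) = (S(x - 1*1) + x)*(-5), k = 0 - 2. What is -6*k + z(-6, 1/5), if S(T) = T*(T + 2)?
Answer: -133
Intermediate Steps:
S(T) = T*(2 + T)
k = -2
z(x, f) = -5*x - 5*(1 + x)*(-1 + x) (z(x, f) = ((x - 1*1)*(2 + (x - 1*1)) + x)*(-5) = ((x - 1)*(2 + (x - 1)) + x)*(-5) = ((-1 + x)*(2 + (-1 + x)) + x)*(-5) = ((-1 + x)*(1 + x) + x)*(-5) = ((1 + x)*(-1 + x) + x)*(-5) = (x + (1 + x)*(-1 + x))*(-5) = -5*x - 5*(1 + x)*(-1 + x))
-6*k + z(-6, 1/5) = -6*(-2) + (5 - 5*(-6) - 5*(-6)²) = 12 + (5 + 30 - 5*36) = 12 + (5 + 30 - 180) = 12 - 145 = -133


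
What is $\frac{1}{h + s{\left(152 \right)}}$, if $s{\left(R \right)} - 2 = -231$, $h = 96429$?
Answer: $\frac{1}{96200} \approx 1.0395 \cdot 10^{-5}$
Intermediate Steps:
$s{\left(R \right)} = -229$ ($s{\left(R \right)} = 2 - 231 = -229$)
$\frac{1}{h + s{\left(152 \right)}} = \frac{1}{96429 - 229} = \frac{1}{96200}$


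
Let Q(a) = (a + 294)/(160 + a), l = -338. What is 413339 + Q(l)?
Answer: 36787193/89 ≈ 4.1334e+5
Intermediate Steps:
Q(a) = (294 + a)/(160 + a)
413339 + Q(l) = 413339 + (294 - 338)/(160 - 338) = 413339 - 44/(-178) = 413339 - 1/178*(-44) = 413339 + 22/89 = 36787193/89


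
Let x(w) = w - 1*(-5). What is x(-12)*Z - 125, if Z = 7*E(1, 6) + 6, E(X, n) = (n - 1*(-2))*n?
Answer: -2519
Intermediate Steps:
E(X, n) = n*(2 + n) (E(X, n) = (n + 2)*n = (2 + n)*n = n*(2 + n))
x(w) = 5 + w (x(w) = w + 5 = 5 + w)
Z = 342 (Z = 7*(6*(2 + 6)) + 6 = 7*(6*8) + 6 = 7*48 + 6 = 336 + 6 = 342)
x(-12)*Z - 125 = (5 - 12)*342 - 125 = -7*342 - 125 = -2394 - 125 = -2519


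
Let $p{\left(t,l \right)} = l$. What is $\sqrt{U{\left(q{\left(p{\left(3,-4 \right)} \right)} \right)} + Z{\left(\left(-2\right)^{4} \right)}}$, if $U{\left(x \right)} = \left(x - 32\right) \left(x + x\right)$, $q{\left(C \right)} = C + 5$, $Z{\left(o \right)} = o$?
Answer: $i \sqrt{46} \approx 6.7823 i$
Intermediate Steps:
$q{\left(C \right)} = 5 + C$
$U{\left(x \right)} = 2 x \left(-32 + x\right)$ ($U{\left(x \right)} = \left(-32 + x\right) 2 x = 2 x \left(-32 + x\right)$)
$\sqrt{U{\left(q{\left(p{\left(3,-4 \right)} \right)} \right)} + Z{\left(\left(-2\right)^{4} \right)}} = \sqrt{2 \left(5 - 4\right) \left(-32 + \left(5 - 4\right)\right) + \left(-2\right)^{4}} = \sqrt{2 \cdot 1 \left(-32 + 1\right) + 16} = \sqrt{2 \cdot 1 \left(-31\right) + 16} = \sqrt{-62 + 16} = \sqrt{-46} = i \sqrt{46}$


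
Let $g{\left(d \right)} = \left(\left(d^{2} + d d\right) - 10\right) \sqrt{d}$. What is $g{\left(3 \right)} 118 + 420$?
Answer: $420 + 944 \sqrt{3} \approx 2055.1$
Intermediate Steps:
$g{\left(d \right)} = \sqrt{d} \left(-10 + 2 d^{2}\right)$ ($g{\left(d \right)} = \left(\left(d^{2} + d^{2}\right) - 10\right) \sqrt{d} = \left(2 d^{2} - 10\right) \sqrt{d} = \left(-10 + 2 d^{2}\right) \sqrt{d} = \sqrt{d} \left(-10 + 2 d^{2}\right)$)
$g{\left(3 \right)} 118 + 420 = 2 \sqrt{3} \left(-5 + 3^{2}\right) 118 + 420 = 2 \sqrt{3} \left(-5 + 9\right) 118 + 420 = 2 \sqrt{3} \cdot 4 \cdot 118 + 420 = 8 \sqrt{3} \cdot 118 + 420 = 944 \sqrt{3} + 420 = 420 + 944 \sqrt{3}$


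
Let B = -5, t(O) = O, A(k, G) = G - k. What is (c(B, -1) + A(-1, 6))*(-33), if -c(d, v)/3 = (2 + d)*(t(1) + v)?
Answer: -231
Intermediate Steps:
c(d, v) = -3*(1 + v)*(2 + d) (c(d, v) = -3*(2 + d)*(1 + v) = -3*(1 + v)*(2 + d))
(c(B, -1) + A(-1, 6))*(-33) = ((-6 - 6*(-1) - 3*(-5) - 3*(-5)*(-1)) + (6 - 1*(-1)))*(-33) = ((-6 + 6 + 15 - 15) + (6 + 1))*(-33) = (0 + 7)*(-33) = 7*(-33) = -231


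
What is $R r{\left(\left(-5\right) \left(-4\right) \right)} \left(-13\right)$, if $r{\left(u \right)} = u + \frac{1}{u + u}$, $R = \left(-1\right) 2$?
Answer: $\frac{10413}{20} \approx 520.65$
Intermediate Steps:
$R = -2$
$r{\left(u \right)} = u + \frac{1}{2 u}$
$R r{\left(\left(-5\right) \left(-4\right) \right)} \left(-13\right) = - 2 \left(\left(-5\right) \left(-4\right) + \frac{1}{2 \left(\left(-5\right) \left(-4\right)\right)}\right) \left(-13\right) = - 2 \left(20 + \frac{1}{2 \cdot 20}\right) \left(-13\right) = - 2 \left(20 + \frac{1}{2} \cdot \frac{1}{20}\right) \left(-13\right) = - 2 \left(20 + \frac{1}{40}\right) \left(-13\right) = \left(-2\right) \frac{801}{40} \left(-13\right) = \left(- \frac{801}{20}\right) \left(-13\right) = \frac{10413}{20}$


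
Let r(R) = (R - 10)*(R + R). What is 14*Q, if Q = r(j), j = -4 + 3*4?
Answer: -448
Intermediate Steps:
j = 8 (j = -4 + 12 = 8)
r(R) = 2*R*(-10 + R) (r(R) = (-10 + R)*(2*R) = 2*R*(-10 + R))
Q = -32 (Q = 2*8*(-10 + 8) = 2*8*(-2) = -32)
14*Q = 14*(-32) = -448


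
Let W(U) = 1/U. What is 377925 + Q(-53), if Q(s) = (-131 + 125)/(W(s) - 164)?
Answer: 3285302343/8693 ≈ 3.7793e+5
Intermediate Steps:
Q(s) = -6/(-164 + 1/s) (Q(s) = (-131 + 125)/(1/s - 164) = -6/(-164 + 1/s))
377925 + Q(-53) = 377925 + 6*(-53)/(-1 + 164*(-53)) = 377925 + 6*(-53)/(-1 - 8692) = 377925 + 6*(-53)/(-8693) = 377925 + 6*(-53)*(-1/8693) = 377925 + 318/8693 = 3285302343/8693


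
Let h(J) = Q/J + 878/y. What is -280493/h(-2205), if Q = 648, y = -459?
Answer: 31542840315/248158 ≈ 1.2711e+5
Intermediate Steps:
h(J) = -878/459 + 648/J (h(J) = 648/J + 878/(-459) = 648/J + 878*(-1/459) = 648/J - 878/459 = -878/459 + 648/J)
-280493/h(-2205) = -280493/(-878/459 + 648/(-2205)) = -280493/(-878/459 + 648*(-1/2205)) = -280493/(-878/459 - 72/245) = -280493/(-248158/112455) = -280493*(-112455/248158) = 31542840315/248158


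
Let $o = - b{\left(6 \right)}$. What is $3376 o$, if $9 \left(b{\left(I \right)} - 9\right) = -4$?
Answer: $- \frac{259952}{9} \approx -28884.0$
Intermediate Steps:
$b{\left(I \right)} = \frac{77}{9}$ ($b{\left(I \right)} = 9 + \frac{1}{9} \left(-4\right) = 9 - \frac{4}{9} = \frac{77}{9}$)
$o = - \frac{77}{9}$ ($o = \left(-1\right) \frac{77}{9} = - \frac{77}{9} \approx -8.5556$)
$3376 o = 3376 \left(- \frac{77}{9}\right) = - \frac{259952}{9}$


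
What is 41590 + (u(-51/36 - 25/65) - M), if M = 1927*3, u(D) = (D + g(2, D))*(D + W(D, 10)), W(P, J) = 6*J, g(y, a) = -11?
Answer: 853317061/24336 ≈ 35064.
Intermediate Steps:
u(D) = (-11 + D)*(60 + D) (u(D) = (D - 11)*(D + 6*10) = (-11 + D)*(D + 60) = (-11 + D)*(60 + D))
M = 5781
41590 + (u(-51/36 - 25/65) - M) = 41590 + ((-660 + (-51/36 - 25/65)² + 49*(-51/36 - 25/65)) - 1*5781) = 41590 + ((-660 + (-51*1/36 - 25*1/65)² + 49*(-51*1/36 - 25*1/65)) - 5781) = 41590 + ((-660 + (-17/12 - 5/13)² + 49*(-17/12 - 5/13)) - 5781) = 41590 + ((-660 + (-281/156)² + 49*(-281/156)) - 5781) = 41590 + ((-660 + 78961/24336 - 13769/156) - 5781) = 41590 + (-18130763/24336 - 5781) = 41590 - 158817179/24336 = 853317061/24336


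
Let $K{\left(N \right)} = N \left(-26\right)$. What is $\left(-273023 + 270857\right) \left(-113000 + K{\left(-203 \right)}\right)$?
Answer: $233325852$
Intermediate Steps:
$K{\left(N \right)} = - 26 N$
$\left(-273023 + 270857\right) \left(-113000 + K{\left(-203 \right)}\right) = \left(-273023 + 270857\right) \left(-113000 - -5278\right) = - 2166 \left(-113000 + 5278\right) = \left(-2166\right) \left(-107722\right) = 233325852$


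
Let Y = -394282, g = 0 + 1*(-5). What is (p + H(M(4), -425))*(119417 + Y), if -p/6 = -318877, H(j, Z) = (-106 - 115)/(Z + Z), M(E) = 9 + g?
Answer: -5258888310949/10 ≈ -5.2589e+11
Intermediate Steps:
g = -5 (g = 0 - 5 = -5)
M(E) = 4 (M(E) = 9 - 5 = 4)
H(j, Z) = -221/(2*Z) (H(j, Z) = -221*1/(2*Z) = -221/(2*Z))
p = 1913262 (p = -6*(-318877) = 1913262)
(p + H(M(4), -425))*(119417 + Y) = (1913262 - 221/2/(-425))*(119417 - 394282) = (1913262 - 221/2*(-1/425))*(-274865) = (1913262 + 13/50)*(-274865) = (95663113/50)*(-274865) = -5258888310949/10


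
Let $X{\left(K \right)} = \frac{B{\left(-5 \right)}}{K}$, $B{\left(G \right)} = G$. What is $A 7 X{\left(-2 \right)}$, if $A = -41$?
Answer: $- \frac{1435}{2} \approx -717.5$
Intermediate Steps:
$X{\left(K \right)} = - \frac{5}{K}$
$A 7 X{\left(-2 \right)} = \left(-41\right) 7 \left(- \frac{5}{-2}\right) = - 287 \left(\left(-5\right) \left(- \frac{1}{2}\right)\right) = \left(-287\right) \frac{5}{2} = - \frac{1435}{2}$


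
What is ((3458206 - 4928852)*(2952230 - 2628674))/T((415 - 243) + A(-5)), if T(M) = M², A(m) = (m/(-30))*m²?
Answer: -17130108138336/1117249 ≈ -1.5332e+7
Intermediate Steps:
A(m) = -m³/30 (A(m) = (m*(-1/30))*m² = (-m/30)*m² = -m³/30)
((3458206 - 4928852)*(2952230 - 2628674))/T((415 - 243) + A(-5)) = ((3458206 - 4928852)*(2952230 - 2628674))/(((415 - 243) - 1/30*(-5)³)²) = (-1470646*323556)/((172 - 1/30*(-125))²) = -475836337176/(172 + 25/6)² = -475836337176/((1057/6)²) = -475836337176/1117249/36 = -475836337176*36/1117249 = -17130108138336/1117249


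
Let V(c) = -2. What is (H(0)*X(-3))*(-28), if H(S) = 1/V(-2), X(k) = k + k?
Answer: -84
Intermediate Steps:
X(k) = 2*k
H(S) = -½ (H(S) = 1/(-2) = -½)
(H(0)*X(-3))*(-28) = -(-3)*(-28) = -½*(-6)*(-28) = 3*(-28) = -84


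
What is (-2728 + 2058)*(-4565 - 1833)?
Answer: 4286660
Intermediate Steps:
(-2728 + 2058)*(-4565 - 1833) = -670*(-6398) = 4286660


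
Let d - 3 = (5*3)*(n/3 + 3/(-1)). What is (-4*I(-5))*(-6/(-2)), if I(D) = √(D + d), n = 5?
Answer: -12*I*√22 ≈ -56.285*I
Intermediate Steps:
d = -17 (d = 3 + (5*3)*(5/3 + 3/(-1)) = 3 + 15*(5*(⅓) + 3*(-1)) = 3 + 15*(5/3 - 3) = 3 + 15*(-4/3) = 3 - 20 = -17)
I(D) = √(-17 + D) (I(D) = √(D - 17) = √(-17 + D))
(-4*I(-5))*(-6/(-2)) = (-4*√(-17 - 5))*(-6/(-2)) = (-4*I*√22)*(-6*(-½)) = -4*I*√22*3 = -12*I*√22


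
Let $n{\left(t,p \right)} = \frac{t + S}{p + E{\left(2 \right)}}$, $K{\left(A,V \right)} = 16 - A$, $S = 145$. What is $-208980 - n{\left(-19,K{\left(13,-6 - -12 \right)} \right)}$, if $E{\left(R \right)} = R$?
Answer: $- \frac{1045026}{5} \approx -2.0901 \cdot 10^{5}$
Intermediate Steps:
$n{\left(t,p \right)} = \frac{145 + t}{2 + p}$ ($n{\left(t,p \right)} = \frac{t + 145}{p + 2} = \frac{145 + t}{2 + p}$)
$-208980 - n{\left(-19,K{\left(13,-6 - -12 \right)} \right)} = -208980 - \frac{145 - 19}{2 + \left(16 - 13\right)} = -208980 - \frac{1}{2 + \left(16 - 13\right)} 126 = -208980 - \frac{1}{2 + 3} \cdot 126 = -208980 - \frac{1}{5} \cdot 126 = -208980 - \frac{126}{5} = - \frac{1045026}{5}$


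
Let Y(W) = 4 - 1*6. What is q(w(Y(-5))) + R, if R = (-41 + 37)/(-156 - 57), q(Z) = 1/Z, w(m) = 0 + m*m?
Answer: 229/852 ≈ 0.26878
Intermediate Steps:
Y(W) = -2 (Y(W) = 4 - 6 = -2)
w(m) = m² (w(m) = 0 + m² = m²)
R = 4/213 (R = -4/(-213) = -4*(-1/213) = 4/213 ≈ 0.018779)
q(w(Y(-5))) + R = 1/((-2)²) + 4/213 = 1/4 + 4/213 = ¼ + 4/213 = 229/852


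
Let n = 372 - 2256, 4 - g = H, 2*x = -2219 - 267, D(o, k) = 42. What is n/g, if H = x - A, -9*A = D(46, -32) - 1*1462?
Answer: -16956/12643 ≈ -1.3411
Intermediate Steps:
x = -1243 (x = (-2219 - 267)/2 = (½)*(-2486) = -1243)
A = 1420/9 (A = -(42 - 1*1462)/9 = -(42 - 1462)/9 = -⅑*(-1420) = 1420/9 ≈ 157.78)
H = -12607/9 (H = -1243 - 1*1420/9 = -1243 - 1420/9 = -12607/9 ≈ -1400.8)
g = 12643/9 (g = 4 - 1*(-12607/9) = 4 + 12607/9 = 12643/9 ≈ 1404.8)
n = -1884
n/g = -1884/12643/9 = -1884*9/12643 = -16956/12643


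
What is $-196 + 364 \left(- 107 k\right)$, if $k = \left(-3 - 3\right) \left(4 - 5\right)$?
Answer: $-233884$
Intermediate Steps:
$k = 6$ ($k = \left(-6\right) \left(-1\right) = 6$)
$-196 + 364 \left(- 107 k\right) = -196 + 364 \left(\left(-107\right) 6\right) = -196 + 364 \left(-642\right) = -196 - 233688 = -233884$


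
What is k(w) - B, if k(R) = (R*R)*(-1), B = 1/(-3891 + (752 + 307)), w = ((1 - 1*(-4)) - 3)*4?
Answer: -181247/2832 ≈ -64.000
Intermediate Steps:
w = 8 (w = ((1 + 4) - 3)*4 = (5 - 3)*4 = 2*4 = 8)
B = -1/2832 (B = 1/(-3891 + 1059) = 1/(-2832) = -1/2832 ≈ -0.00035311)
k(R) = -R**2 (k(R) = R**2*(-1) = -R**2)
k(w) - B = -1*8**2 - 1*(-1/2832) = -1*64 + 1/2832 = -64 + 1/2832 = -181247/2832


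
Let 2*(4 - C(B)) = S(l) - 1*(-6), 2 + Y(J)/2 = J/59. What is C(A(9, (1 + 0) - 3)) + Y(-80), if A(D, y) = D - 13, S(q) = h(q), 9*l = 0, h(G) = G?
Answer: -337/59 ≈ -5.7119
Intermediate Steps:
l = 0 (l = (⅑)*0 = 0)
S(q) = q
Y(J) = -4 + 2*J/59 (Y(J) = -4 + 2*(J/59) = -4 + 2*J/59)
A(D, y) = -13 + D
C(B) = 1 (C(B) = 4 - (0 - 1*(-6))/2 = 4 - (0 + 6)/2 = 4 - ½*6 = 4 - 3 = 1)
C(A(9, (1 + 0) - 3)) + Y(-80) = 1 + (-4 + (2/59)*(-80)) = 1 + (-4 - 160/59) = 1 - 396/59 = -337/59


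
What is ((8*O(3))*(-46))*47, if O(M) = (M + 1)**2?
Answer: -276736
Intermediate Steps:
O(M) = (1 + M)**2
((8*O(3))*(-46))*47 = ((8*(1 + 3)**2)*(-46))*47 = ((8*4**2)*(-46))*47 = ((8*16)*(-46))*47 = (128*(-46))*47 = -5888*47 = -276736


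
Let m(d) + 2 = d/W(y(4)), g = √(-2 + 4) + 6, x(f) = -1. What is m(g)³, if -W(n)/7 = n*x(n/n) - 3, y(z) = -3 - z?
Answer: -(62 + √2)³/21952 ≈ -11.617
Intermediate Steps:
W(n) = 21 + 7*n (W(n) = -7*(n*(-1) - 3) = -7*(-n - 3) = -7*(-3 - n) = 21 + 7*n)
g = 6 + √2 (g = √2 + 6 = 6 + √2 ≈ 7.4142)
m(d) = -2 - d/28 (m(d) = -2 + d/(21 + 7*(-3 - 1*4)) = -2 + d/(21 + 7*(-3 - 4)) = -2 + d/(21 + 7*(-7)) = -2 + d/(21 - 49) = -2 + d/(-28) = -2 + d*(-1/28) = -2 - d/28)
m(g)³ = (-2 - (6 + √2)/28)³ = (-2 + (-3/14 - √2/28))³ = (-31/14 - √2/28)³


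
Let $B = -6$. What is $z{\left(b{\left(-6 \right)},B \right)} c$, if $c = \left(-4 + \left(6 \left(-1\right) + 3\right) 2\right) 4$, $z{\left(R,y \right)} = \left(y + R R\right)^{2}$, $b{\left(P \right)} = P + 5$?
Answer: $-1000$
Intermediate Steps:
$b{\left(P \right)} = 5 + P$
$z{\left(R,y \right)} = \left(y + R^{2}\right)^{2}$
$c = -40$ ($c = \left(-4 + \left(-6 + 3\right) 2\right) 4 = \left(-4 - 6\right) 4 = \left(-10\right) 4 = -40$)
$z{\left(b{\left(-6 \right)},B \right)} c = \left(-6 + \left(5 - 6\right)^{2}\right)^{2} \left(-40\right) = \left(-6 + \left(-1\right)^{2}\right)^{2} \left(-40\right) = \left(-6 + 1\right)^{2} \left(-40\right) = \left(-5\right)^{2} \left(-40\right) = 25 \left(-40\right) = -1000$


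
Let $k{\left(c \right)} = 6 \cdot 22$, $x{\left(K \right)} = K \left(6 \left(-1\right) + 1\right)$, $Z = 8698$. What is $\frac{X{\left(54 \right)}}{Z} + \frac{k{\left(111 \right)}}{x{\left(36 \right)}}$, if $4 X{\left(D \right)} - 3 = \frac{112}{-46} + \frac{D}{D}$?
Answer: $- \frac{2200459}{3000810} \approx -0.73329$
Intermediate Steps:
$X{\left(D \right)} = \frac{9}{23}$ ($X{\left(D \right)} = \frac{3}{4} + \frac{\frac{112}{-46} + \frac{D}{D}}{4} = \frac{3}{4} + \frac{112 \left(- \frac{1}{46}\right) + 1}{4} = \frac{3}{4} + \frac{- \frac{56}{23} + 1}{4} = \frac{3}{4} + \frac{1}{4} \left(- \frac{33}{23}\right) = \frac{3}{4} - \frac{33}{92} = \frac{9}{23}$)
$x{\left(K \right)} = - 5 K$ ($x{\left(K \right)} = K \left(-6 + 1\right) = K \left(-5\right) = - 5 K$)
$k{\left(c \right)} = 132$
$\frac{X{\left(54 \right)}}{Z} + \frac{k{\left(111 \right)}}{x{\left(36 \right)}} = \frac{9}{23 \cdot 8698} + \frac{132}{\left(-5\right) 36} = \frac{9}{23} \cdot \frac{1}{8698} + \frac{132}{-180} = \frac{9}{200054} + 132 \left(- \frac{1}{180}\right) = \frac{9}{200054} - \frac{11}{15} = - \frac{2200459}{3000810}$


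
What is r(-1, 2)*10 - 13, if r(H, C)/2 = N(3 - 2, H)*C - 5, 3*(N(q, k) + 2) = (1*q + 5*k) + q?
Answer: -233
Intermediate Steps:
N(q, k) = -2 + 2*q/3 + 5*k/3 (N(q, k) = -2 + ((1*q + 5*k) + q)/3 = -2 + ((q + 5*k) + q)/3 = -2 + (2*q + 5*k)/3 = -2 + (2*q/3 + 5*k/3) = -2 + 2*q/3 + 5*k/3)
r(H, C) = -10 + 2*C*(-4/3 + 5*H/3) (r(H, C) = 2*((-2 + 2*(3 - 2)/3 + 5*H/3)*C - 5) = 2*((-2 + (⅔)*1 + 5*H/3)*C - 5) = 2*((-2 + ⅔ + 5*H/3)*C - 5) = 2*((-4/3 + 5*H/3)*C - 5) = 2*(C*(-4/3 + 5*H/3) - 5) = 2*(-5 + C*(-4/3 + 5*H/3)) = -10 + 2*C*(-4/3 + 5*H/3))
r(-1, 2)*10 - 13 = (-10 + (⅔)*2*(-4 + 5*(-1)))*10 - 13 = (-10 + (⅔)*2*(-4 - 5))*10 - 13 = (-10 + (⅔)*2*(-9))*10 - 13 = (-10 - 12)*10 - 13 = -22*10 - 13 = -220 - 13 = -233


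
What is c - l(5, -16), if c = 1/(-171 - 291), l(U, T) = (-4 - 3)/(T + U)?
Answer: -295/462 ≈ -0.63853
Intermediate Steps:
l(U, T) = -7/(T + U)
c = -1/462 (c = 1/(-462) = -1/462 ≈ -0.0021645)
c - l(5, -16) = -1/462 - (-7)/(-16 + 5) = -1/462 - (-7)/(-11) = -1/462 - (-7)*(-1)/11 = -1/462 - 1*7/11 = -1/462 - 7/11 = -295/462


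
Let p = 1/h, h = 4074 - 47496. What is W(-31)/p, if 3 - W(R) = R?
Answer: -1476348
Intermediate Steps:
h = -43422
W(R) = 3 - R
p = -1/43422 (p = 1/(-43422) = -1/43422 ≈ -2.3030e-5)
W(-31)/p = (3 - 1*(-31))/(-1/43422) = (3 + 31)*(-43422) = 34*(-43422) = -1476348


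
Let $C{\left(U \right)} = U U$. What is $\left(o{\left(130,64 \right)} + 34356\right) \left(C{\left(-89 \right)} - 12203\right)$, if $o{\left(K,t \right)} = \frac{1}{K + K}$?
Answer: $- \frac{19124613101}{130} \approx -1.4711 \cdot 10^{8}$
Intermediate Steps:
$C{\left(U \right)} = U^{2}$
$o{\left(K,t \right)} = \frac{1}{2 K}$
$\left(o{\left(130,64 \right)} + 34356\right) \left(C{\left(-89 \right)} - 12203\right) = \left(\frac{1}{2 \cdot 130} + 34356\right) \left(\left(-89\right)^{2} - 12203\right) = \left(\frac{1}{2} \cdot \frac{1}{130} + 34356\right) \left(7921 - 12203\right) = \left(\frac{1}{260} + 34356\right) \left(-4282\right) = \frac{8932561}{260} \left(-4282\right) = - \frac{19124613101}{130}$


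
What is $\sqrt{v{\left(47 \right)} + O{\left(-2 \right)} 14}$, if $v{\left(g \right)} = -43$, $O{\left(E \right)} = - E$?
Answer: $i \sqrt{15} \approx 3.873 i$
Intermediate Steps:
$\sqrt{v{\left(47 \right)} + O{\left(-2 \right)} 14} = \sqrt{-43 + \left(-1\right) \left(-2\right) 14} = \sqrt{-43 + 2 \cdot 14} = \sqrt{-43 + 28} = \sqrt{-15} = i \sqrt{15}$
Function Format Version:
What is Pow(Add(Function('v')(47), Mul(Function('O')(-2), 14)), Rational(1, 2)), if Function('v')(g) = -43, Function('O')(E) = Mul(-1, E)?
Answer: Mul(I, Pow(15, Rational(1, 2))) ≈ Mul(3.8730, I)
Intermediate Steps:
Pow(Add(Function('v')(47), Mul(Function('O')(-2), 14)), Rational(1, 2)) = Pow(Add(-43, Mul(Mul(-1, -2), 14)), Rational(1, 2)) = Pow(Add(-43, Mul(2, 14)), Rational(1, 2)) = Pow(Add(-43, 28), Rational(1, 2)) = Pow(-15, Rational(1, 2)) = Mul(I, Pow(15, Rational(1, 2)))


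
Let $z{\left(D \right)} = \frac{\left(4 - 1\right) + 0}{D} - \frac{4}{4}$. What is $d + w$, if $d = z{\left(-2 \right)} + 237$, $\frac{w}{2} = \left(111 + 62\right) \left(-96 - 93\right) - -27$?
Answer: $- \frac{130211}{2} \approx -65106.0$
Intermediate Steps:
$z{\left(D \right)} = -1 + \frac{3}{D}$ ($z{\left(D \right)} = \frac{3 + 0}{D} - 1 = \frac{3}{D} - 1 = -1 + \frac{3}{D}$)
$w = -65340$ ($w = 2 \left(\left(111 + 62\right) \left(-96 - 93\right) - -27\right) = 2 \left(173 \left(-189\right) + 27\right) = 2 \left(-32697 + 27\right) = 2 \left(-32670\right) = -65340$)
$d = \frac{469}{2}$ ($d = \frac{3 - -2}{-2} + 237 = - \frac{3 + 2}{2} + 237 = \left(- \frac{1}{2}\right) 5 + 237 = - \frac{5}{2} + 237 = \frac{469}{2} \approx 234.5$)
$d + w = \frac{469}{2} - 65340 = - \frac{130211}{2}$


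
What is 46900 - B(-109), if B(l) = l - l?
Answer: 46900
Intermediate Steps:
B(l) = 0
46900 - B(-109) = 46900 - 1*0 = 46900 + 0 = 46900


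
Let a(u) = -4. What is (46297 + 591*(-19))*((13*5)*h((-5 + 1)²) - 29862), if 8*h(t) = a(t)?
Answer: -1048340326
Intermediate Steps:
h(t) = -½ (h(t) = (⅛)*(-4) = -½)
(46297 + 591*(-19))*((13*5)*h((-5 + 1)²) - 29862) = (46297 + 591*(-19))*((13*5)*(-½) - 29862) = (46297 - 11229)*(65*(-½) - 29862) = 35068*(-65/2 - 29862) = 35068*(-59789/2) = -1048340326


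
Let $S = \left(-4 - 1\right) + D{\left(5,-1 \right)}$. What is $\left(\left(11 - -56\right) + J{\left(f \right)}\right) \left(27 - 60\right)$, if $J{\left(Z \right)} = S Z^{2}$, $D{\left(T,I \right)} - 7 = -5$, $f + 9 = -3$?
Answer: $12045$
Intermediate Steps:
$f = -12$ ($f = -9 - 3 = -12$)
$D{\left(T,I \right)} = 2$ ($D{\left(T,I \right)} = 7 - 5 = 2$)
$S = -3$ ($S = \left(-4 - 1\right) + 2 = -5 + 2 = -3$)
$J{\left(Z \right)} = - 3 Z^{2}$
$\left(\left(11 - -56\right) + J{\left(f \right)}\right) \left(27 - 60\right) = \left(\left(11 - -56\right) - 3 \left(-12\right)^{2}\right) \left(27 - 60\right) = \left(\left(11 + 56\right) - 432\right) \left(27 - 60\right) = \left(67 - 432\right) \left(-33\right) = \left(-365\right) \left(-33\right) = 12045$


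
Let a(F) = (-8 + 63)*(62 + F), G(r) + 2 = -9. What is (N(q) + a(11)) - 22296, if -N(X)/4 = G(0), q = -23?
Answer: -18237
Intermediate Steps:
G(r) = -11 (G(r) = -2 - 9 = -11)
a(F) = 3410 + 55*F (a(F) = 55*(62 + F) = 3410 + 55*F)
N(X) = 44 (N(X) = -4*(-11) = 44)
(N(q) + a(11)) - 22296 = (44 + (3410 + 55*11)) - 22296 = (44 + (3410 + 605)) - 22296 = (44 + 4015) - 22296 = 4059 - 22296 = -18237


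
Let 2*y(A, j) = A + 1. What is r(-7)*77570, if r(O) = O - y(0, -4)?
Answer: -581775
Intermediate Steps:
y(A, j) = ½ + A/2 (y(A, j) = (A + 1)/2 = (1 + A)/2 = ½ + A/2)
r(O) = -½ + O (r(O) = O - (½ + (½)*0) = O - (½ + 0) = O - 1*½ = O - ½ = -½ + O)
r(-7)*77570 = (-½ - 7)*77570 = -15/2*77570 = -581775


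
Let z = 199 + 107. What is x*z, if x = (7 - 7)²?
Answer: 0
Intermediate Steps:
x = 0 (x = 0² = 0)
z = 306
x*z = 0*306 = 0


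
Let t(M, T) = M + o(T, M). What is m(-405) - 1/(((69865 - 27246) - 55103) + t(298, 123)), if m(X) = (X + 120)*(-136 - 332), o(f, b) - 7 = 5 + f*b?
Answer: 3265142399/24480 ≈ 1.3338e+5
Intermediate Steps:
o(f, b) = 12 + b*f (o(f, b) = 7 + (5 + f*b) = 7 + (5 + b*f) = 12 + b*f)
m(X) = -56160 - 468*X (m(X) = (120 + X)*(-468) = -56160 - 468*X)
t(M, T) = 12 + M + M*T (t(M, T) = M + (12 + M*T) = 12 + M + M*T)
m(-405) - 1/(((69865 - 27246) - 55103) + t(298, 123)) = (-56160 - 468*(-405)) - 1/(((69865 - 27246) - 55103) + (12 + 298 + 298*123)) = (-56160 + 189540) - 1/((42619 - 55103) + (12 + 298 + 36654)) = 133380 - 1/(-12484 + 36964) = 133380 - 1/24480 = 3265142399/24480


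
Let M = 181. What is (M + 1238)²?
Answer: 2013561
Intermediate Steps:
(M + 1238)² = (181 + 1238)² = 1419² = 2013561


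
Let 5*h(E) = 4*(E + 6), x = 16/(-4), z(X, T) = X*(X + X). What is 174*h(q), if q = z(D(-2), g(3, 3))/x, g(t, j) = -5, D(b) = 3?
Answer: 1044/5 ≈ 208.80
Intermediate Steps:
z(X, T) = 2*X**2 (z(X, T) = X*(2*X) = 2*X**2)
x = -4 (x = 16*(-1/4) = -4)
q = -9/2 (q = (2*3**2)/(-4) = (2*9)*(-1/4) = 18*(-1/4) = -9/2 ≈ -4.5000)
h(E) = 24/5 + 4*E/5 (h(E) = (4*(E + 6))/5 = (4*(6 + E))/5 = (24 + 4*E)/5 = 24/5 + 4*E/5)
174*h(q) = 174*(24/5 + (4/5)*(-9/2)) = 174*(24/5 - 18/5) = 174*(6/5) = 1044/5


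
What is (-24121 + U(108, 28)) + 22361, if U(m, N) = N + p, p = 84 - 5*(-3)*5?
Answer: -1573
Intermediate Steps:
p = 159 (p = 84 + 15*5 = 84 + 75 = 159)
U(m, N) = 159 + N (U(m, N) = N + 159 = 159 + N)
(-24121 + U(108, 28)) + 22361 = (-24121 + (159 + 28)) + 22361 = (-24121 + 187) + 22361 = -23934 + 22361 = -1573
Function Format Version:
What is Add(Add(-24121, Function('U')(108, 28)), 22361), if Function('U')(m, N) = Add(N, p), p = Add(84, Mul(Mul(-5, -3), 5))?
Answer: -1573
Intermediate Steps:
p = 159 (p = Add(84, Mul(15, 5)) = Add(84, 75) = 159)
Function('U')(m, N) = Add(159, N) (Function('U')(m, N) = Add(N, 159) = Add(159, N))
Add(Add(-24121, Function('U')(108, 28)), 22361) = Add(Add(-24121, Add(159, 28)), 22361) = Add(Add(-24121, 187), 22361) = Add(-23934, 22361) = -1573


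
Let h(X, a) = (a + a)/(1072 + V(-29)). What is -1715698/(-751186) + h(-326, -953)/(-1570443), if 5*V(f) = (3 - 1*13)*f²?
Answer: 410896543977506/179903456298195 ≈ 2.2840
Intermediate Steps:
V(f) = -2*f² (V(f) = ((3 - 1*13)*f²)/5 = ((3 - 13)*f²)/5 = (-10*f²)/5 = -2*f²)
h(X, a) = -a/305 (h(X, a) = (a + a)/(1072 - 2*(-29)²) = (2*a)/(1072 - 2*841) = (2*a)/(1072 - 1682) = (2*a)/(-610) = (2*a)*(-1/610) = -a/305)
-1715698/(-751186) + h(-326, -953)/(-1570443) = -1715698/(-751186) - 1/305*(-953)/(-1570443) = -1715698*(-1/751186) + (953/305)*(-1/1570443) = 857849/375593 - 953/478985115 = 410896543977506/179903456298195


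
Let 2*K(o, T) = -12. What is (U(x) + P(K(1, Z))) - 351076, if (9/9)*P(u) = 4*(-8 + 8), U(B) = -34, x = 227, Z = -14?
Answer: -351110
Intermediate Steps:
K(o, T) = -6 (K(o, T) = (½)*(-12) = -6)
P(u) = 0 (P(u) = 4*(-8 + 8) = 4*0 = 0)
(U(x) + P(K(1, Z))) - 351076 = (-34 + 0) - 351076 = -34 - 351076 = -351110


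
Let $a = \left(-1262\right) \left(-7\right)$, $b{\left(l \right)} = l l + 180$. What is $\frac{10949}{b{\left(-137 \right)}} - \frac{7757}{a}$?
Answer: $- \frac{7180561}{23913638} \approx -0.30027$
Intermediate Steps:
$b{\left(l \right)} = 180 + l^{2}$ ($b{\left(l \right)} = l^{2} + 180 = 180 + l^{2}$)
$a = 8834$
$\frac{10949}{b{\left(-137 \right)}} - \frac{7757}{a} = \frac{10949}{180 + \left(-137\right)^{2}} - \frac{7757}{8834} = \frac{10949}{180 + 18769} - \frac{7757}{8834} = \frac{10949}{18949} - \frac{7757}{8834} = - \frac{7180561}{23913638}$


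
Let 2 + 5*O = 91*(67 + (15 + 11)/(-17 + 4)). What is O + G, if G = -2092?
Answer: -4547/5 ≈ -909.40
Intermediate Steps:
O = 5913/5 (O = -2/5 + (91*(67 + (15 + 11)/(-17 + 4)))/5 = -2/5 + (91*(67 + 26/(-13)))/5 = -2/5 + (91*(67 + 26*(-1/13)))/5 = -2/5 + (91*(67 - 2))/5 = -2/5 + (91*65)/5 = -2/5 + (1/5)*5915 = -2/5 + 1183 = 5913/5 ≈ 1182.6)
O + G = 5913/5 - 2092 = -4547/5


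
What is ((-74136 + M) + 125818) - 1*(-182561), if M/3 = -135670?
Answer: -172767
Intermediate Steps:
M = -407010 (M = 3*(-135670) = -407010)
((-74136 + M) + 125818) - 1*(-182561) = ((-74136 - 407010) + 125818) - 1*(-182561) = (-481146 + 125818) + 182561 = -355328 + 182561 = -172767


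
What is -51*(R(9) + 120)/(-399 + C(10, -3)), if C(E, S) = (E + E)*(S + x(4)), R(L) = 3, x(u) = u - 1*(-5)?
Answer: 697/31 ≈ 22.484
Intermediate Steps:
x(u) = 5 + u (x(u) = u + 5 = 5 + u)
C(E, S) = 2*E*(9 + S) (C(E, S) = (E + E)*(S + (5 + 4)) = (2*E)*(S + 9) = (2*E)*(9 + S) = 2*E*(9 + S))
-51*(R(9) + 120)/(-399 + C(10, -3)) = -51*(3 + 120)/(-399 + 2*10*(9 - 3)) = -51*123/(-399 + 2*10*6) = -51*123/(-399 + 120) = -51/((-279*1/123)) = -51/(-93/41) = -51*(-41/93) = 697/31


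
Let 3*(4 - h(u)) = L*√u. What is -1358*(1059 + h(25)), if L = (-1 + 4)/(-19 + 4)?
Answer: -4332020/3 ≈ -1.4440e+6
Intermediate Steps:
L = -⅕ (L = 3/(-15) = 3*(-1/15) = -⅕ ≈ -0.20000)
h(u) = 4 + √u/15 (h(u) = 4 - (-1)*√u/15 = 4 + √u/15)
-1358*(1059 + h(25)) = -1358*(1059 + (4 + √25/15)) = -1358*(1059 + (4 + (1/15)*5)) = -1358*(1059 + (4 + ⅓)) = -1358*(1059 + 13/3) = -1358*3190/3 = -4332020/3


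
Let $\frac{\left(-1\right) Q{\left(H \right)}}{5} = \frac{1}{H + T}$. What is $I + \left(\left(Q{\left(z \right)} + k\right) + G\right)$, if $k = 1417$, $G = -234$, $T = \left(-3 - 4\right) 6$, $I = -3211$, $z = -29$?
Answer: $- \frac{143983}{71} \approx -2027.9$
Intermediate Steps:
$T = -42$ ($T = \left(-7\right) 6 = -42$)
$Q{\left(H \right)} = - \frac{5}{-42 + H}$ ($Q{\left(H \right)} = - \frac{5}{H - 42} = - \frac{5}{-42 + H}$)
$I + \left(\left(Q{\left(z \right)} + k\right) + G\right) = -3211 + \left(\left(- \frac{5}{-42 - 29} + 1417\right) - 234\right) = -3211 + \left(\left(- \frac{5}{-71} + 1417\right) - 234\right) = -3211 + \left(\left(\left(-5\right) \left(- \frac{1}{71}\right) + 1417\right) - 234\right) = -3211 + \left(\left(\frac{5}{71} + 1417\right) - 234\right) = -3211 + \left(\frac{100612}{71} - 234\right) = -3211 + \frac{83998}{71} = - \frac{143983}{71}$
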